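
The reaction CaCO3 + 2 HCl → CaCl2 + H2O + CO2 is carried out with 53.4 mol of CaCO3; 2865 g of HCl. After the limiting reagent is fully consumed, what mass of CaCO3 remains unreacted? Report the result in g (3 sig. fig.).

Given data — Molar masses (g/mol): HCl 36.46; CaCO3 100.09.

1410 g

n(CaCO3) = 53.40 mol
n(HCl) = 2865 / 36.46 = 78.58 mol
n/ν for CaCO3 = 53.40/1 = 53.40
n/ν for HCl = 78.58/2 = 39.29
Smallest n/ν is HCl → limiting reagent.
CaCO3 consumed = (1/2) × 78.58 = 39.29 mol
CaCO3 remaining = 53.40 − 39.29 = 14.11 mol
mass = 14.11 × 100.09 = 1412 g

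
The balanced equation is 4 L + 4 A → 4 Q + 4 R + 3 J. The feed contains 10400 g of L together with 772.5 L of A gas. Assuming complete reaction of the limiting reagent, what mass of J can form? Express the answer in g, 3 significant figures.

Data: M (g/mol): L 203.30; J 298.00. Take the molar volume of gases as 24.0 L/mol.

n(L) = 10400 / 203.30 = 51.16 mol
n(A) = 772.5 / 24.0 = 32.19 mol
n/ν → L: 12.79, A: 8.048; A is limiting.
n(J) = (3/4) × 32.19 = 24.14 mol
mass = 24.14 × 298.00 = 7194 g

7190 g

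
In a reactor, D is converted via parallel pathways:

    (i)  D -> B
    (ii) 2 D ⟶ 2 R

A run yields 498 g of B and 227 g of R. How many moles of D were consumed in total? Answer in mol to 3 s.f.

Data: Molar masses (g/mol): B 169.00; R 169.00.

n(B) = 498 / 169.00 = 2.947 mol
n(R) = 227 / 169.00 = 1.343 mol
n(D) via (i) = (1/1)×2.947 = 2.947 mol
n(D) via (ii) = (2/2)×1.343 = 1.343 mol
total n(D) = 2.947 + 1.343 = 4.290 mol

4.29 mol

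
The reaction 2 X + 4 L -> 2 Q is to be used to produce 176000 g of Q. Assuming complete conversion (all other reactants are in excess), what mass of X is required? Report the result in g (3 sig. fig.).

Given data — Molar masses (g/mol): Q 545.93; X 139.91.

n(Q) = 176000 / 545.93 = 322.4 mol
n(X) = (2/2) × 322.4 = 322.4 mol
mass = 322.4 × 139.91 = 45110 g

45100 g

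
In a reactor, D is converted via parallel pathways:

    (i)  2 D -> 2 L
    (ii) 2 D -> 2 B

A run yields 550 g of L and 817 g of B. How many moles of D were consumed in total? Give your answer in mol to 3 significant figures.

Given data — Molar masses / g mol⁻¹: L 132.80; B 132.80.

10.3 mol

n(L) = 550 / 132.80 = 4.142 mol
n(B) = 817 / 132.80 = 6.152 mol
n(D) via (i) = (2/2)×4.142 = 4.142 mol
n(D) via (ii) = (2/2)×6.152 = 6.152 mol
total n(D) = 4.142 + 6.152 = 10.29 mol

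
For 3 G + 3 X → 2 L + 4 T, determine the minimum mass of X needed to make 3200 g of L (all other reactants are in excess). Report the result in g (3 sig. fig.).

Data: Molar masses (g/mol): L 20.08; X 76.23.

18200 g

n(L) = 3200 / 20.08 = 159.4 mol
n(X) = (3/2) × 159.4 = 239.1 mol
mass = 239.1 × 76.23 = 18230 g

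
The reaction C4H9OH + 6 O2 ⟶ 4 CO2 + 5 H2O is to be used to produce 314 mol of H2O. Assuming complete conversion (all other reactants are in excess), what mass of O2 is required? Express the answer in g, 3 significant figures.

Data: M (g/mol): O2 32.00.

n(H2O) = 314.0 mol
n(O2) = (6/5) × 314.0 = 376.8 mol
mass = 376.8 × 32.00 = 12060 g

12100 g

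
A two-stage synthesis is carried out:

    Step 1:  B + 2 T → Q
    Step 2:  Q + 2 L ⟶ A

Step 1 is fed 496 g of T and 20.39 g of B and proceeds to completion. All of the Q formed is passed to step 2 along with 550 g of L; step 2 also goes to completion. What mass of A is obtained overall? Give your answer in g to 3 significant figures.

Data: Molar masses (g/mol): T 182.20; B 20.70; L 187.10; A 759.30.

Step 1:
n(T) = 496.0 / 182.20 = 2.722 mol
n(B) = 20.39 / 20.70 = 0.9850 mol
n/ν for T = 2.722/2 = 1.361
n/ν for B = 0.9850/1 = 0.9850
Smallest n/ν is B → limiting reagent.
n(Q) produced = (1/1) × 0.9850 = 0.9850 mol
Step 2:
n(Q) available = 0.9850 mol
n(L) = 550.0 / 187.10 = 2.940 mol
n/ν for Q = 0.9850/1 = 0.9850
n/ν for L = 2.940/2 = 1.470
Smallest n/ν is Q → limiting reagent.
n(A) = (1/1) × 0.9850 = 0.9850 mol
mass = 0.9850 × 759.30 = 747.9 g

748 g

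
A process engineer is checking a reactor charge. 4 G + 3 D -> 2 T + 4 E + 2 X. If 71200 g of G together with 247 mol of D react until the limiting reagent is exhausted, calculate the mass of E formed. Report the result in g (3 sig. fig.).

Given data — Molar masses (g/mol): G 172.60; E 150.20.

49500 g

n(G) = 71200 / 172.60 = 412.5 mol
n(D) = 247.0 mol
n/ν for G = 412.5/4 = 103.1
n/ν for D = 247.0/3 = 82.33
Smallest n/ν is D → limiting reagent.
n(E) = (4/3) × 247.0 = 329.3 mol
mass = 329.3 × 150.20 = 49460 g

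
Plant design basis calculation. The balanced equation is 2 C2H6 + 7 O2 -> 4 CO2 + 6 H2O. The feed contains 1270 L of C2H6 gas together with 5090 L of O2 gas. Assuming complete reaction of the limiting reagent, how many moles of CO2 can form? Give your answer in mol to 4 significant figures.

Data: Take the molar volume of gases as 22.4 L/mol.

n(C2H6) = 1270 / 22.4 = 56.70 mol
n(O2) = 5090 / 22.4 = 227.2 mol
n/ν for C2H6 = 56.70/2 = 28.35
n/ν for O2 = 227.2/7 = 32.46
Smallest n/ν is C2H6 → limiting reagent.
n(CO2) = (4/2) × 56.70 = 113.4 mol

113.4 mol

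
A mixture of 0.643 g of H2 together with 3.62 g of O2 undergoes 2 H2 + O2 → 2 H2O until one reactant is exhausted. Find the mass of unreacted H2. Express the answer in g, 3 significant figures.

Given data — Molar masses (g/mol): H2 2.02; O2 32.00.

0.186 g

n(H2) = 0.6430 / 2.02 = 0.3183 mol
n(O2) = 3.620 / 32.00 = 0.1131 mol
n/ν → H2: 0.1592, O2: 0.1131; O2 is limiting.
H2 consumed = (2/1) × 0.1131 = 0.2262 mol
H2 remaining = 0.3183 − 0.2262 = 0.09210 mol
mass = 0.09210 × 2.02 = 0.1860 g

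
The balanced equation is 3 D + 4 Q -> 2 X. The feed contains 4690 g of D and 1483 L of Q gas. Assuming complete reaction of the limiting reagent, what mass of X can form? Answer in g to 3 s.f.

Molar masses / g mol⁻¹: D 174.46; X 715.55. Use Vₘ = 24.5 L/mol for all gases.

n(D) = 4690 / 174.46 = 26.88 mol
n(Q) = 1483 / 24.5 = 60.53 mol
n/ν for D = 26.88/3 = 8.960
n/ν for Q = 60.53/4 = 15.13
Smallest n/ν is D → limiting reagent.
n(X) = (2/3) × 26.88 = 17.92 mol
mass = 17.92 × 715.55 = 12820 g

12800 g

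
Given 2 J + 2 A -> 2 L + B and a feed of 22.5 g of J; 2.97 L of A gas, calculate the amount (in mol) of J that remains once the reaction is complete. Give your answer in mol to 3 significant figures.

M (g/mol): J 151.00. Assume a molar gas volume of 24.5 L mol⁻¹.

n(J) = 22.50 / 151.00 = 0.1490 mol
n(A) = 2.970 / 24.5 = 0.1212 mol
n/ν for J = 0.1490/2 = 0.07450
n/ν for A = 0.1212/2 = 0.06060
Smallest n/ν is A → limiting reagent.
J consumed = (2/2) × 0.1212 = 0.1212 mol
J remaining = 0.1490 − 0.1212 = 0.02780 mol

0.0278 mol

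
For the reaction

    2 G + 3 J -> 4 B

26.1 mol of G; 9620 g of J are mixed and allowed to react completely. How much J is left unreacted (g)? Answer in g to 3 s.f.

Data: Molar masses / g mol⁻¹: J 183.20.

n(G) = 26.10 mol
n(J) = 9620 / 183.20 = 52.51 mol
n/ν → G: 13.05, J: 17.50; G is limiting.
J consumed = (3/2) × 26.10 = 39.15 mol
J remaining = 52.51 − 39.15 = 13.36 mol
mass = 13.36 × 183.20 = 2448 g

2450 g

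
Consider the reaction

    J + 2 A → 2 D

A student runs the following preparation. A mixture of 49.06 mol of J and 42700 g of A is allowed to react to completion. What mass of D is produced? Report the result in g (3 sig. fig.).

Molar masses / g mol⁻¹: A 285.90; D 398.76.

n(J) = 49.06 mol
n(A) = 42700 / 285.90 = 149.4 mol
n/ν for J = 49.06/1 = 49.06
n/ν for A = 149.4/2 = 74.70
Smallest n/ν is J → limiting reagent.
n(D) = (2/1) × 49.06 = 98.12 mol
mass = 98.12 × 398.76 = 39130 g

39100 g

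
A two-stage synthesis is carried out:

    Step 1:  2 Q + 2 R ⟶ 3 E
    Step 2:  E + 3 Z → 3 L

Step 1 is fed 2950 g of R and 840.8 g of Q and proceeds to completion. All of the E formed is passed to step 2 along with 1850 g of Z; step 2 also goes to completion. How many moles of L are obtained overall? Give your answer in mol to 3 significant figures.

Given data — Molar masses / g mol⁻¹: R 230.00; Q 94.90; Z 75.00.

Step 1:
n(R) = 2950 / 230.00 = 12.83 mol
n(Q) = 840.8 / 94.90 = 8.860 mol
n/ν → R: 6.415, Q: 4.430; Q is limiting.
n(E) produced = (3/2) × 8.860 = 13.29 mol
Step 2:
n(E) available = 13.29 mol
n(Z) = 1850 / 75.00 = 24.67 mol
n/ν → E: 13.29, Z: 8.223; Z is limiting.
n(L) = (3/3) × 24.67 = 24.67 mol

24.7 mol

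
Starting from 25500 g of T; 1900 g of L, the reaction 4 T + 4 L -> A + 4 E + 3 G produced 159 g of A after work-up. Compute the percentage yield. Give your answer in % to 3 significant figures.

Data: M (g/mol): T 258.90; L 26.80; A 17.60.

n(T) = 25500 / 258.90 = 98.49 mol
n(L) = 1900 / 26.80 = 70.90 mol
n/ν for T = 98.49/4 = 24.62
n/ν for L = 70.90/4 = 17.73
Smallest n/ν is L → limiting reagent.
theoretical n(A) = (1/4) × 70.90 = 17.73 mol → 312.0 g
% yield = 159 / 312.0 × 100 = 50.96 %

51.0 %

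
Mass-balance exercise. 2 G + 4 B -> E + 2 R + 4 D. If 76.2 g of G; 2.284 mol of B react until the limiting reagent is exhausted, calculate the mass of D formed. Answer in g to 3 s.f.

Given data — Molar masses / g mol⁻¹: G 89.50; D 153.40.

261 g

n(G) = 76.20 / 89.50 = 0.8514 mol
n(B) = 2.284 mol
n/ν → G: 0.4257, B: 0.5710; G is limiting.
n(D) = (4/2) × 0.8514 = 1.703 mol
mass = 1.703 × 153.40 = 261.2 g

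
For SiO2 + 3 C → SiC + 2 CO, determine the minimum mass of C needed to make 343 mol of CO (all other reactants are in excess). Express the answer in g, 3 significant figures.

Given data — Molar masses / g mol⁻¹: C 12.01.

n(CO) = 343.0 mol
n(C) = (3/2) × 343.0 = 514.5 mol
mass = 514.5 × 12.01 = 6179 g

6180 g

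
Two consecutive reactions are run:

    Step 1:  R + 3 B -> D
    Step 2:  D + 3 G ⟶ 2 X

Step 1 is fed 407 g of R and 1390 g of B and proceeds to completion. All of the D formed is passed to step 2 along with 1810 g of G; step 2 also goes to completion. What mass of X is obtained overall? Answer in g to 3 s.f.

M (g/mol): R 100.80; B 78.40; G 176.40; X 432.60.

2960 g

Step 1:
n(R) = 407.0 / 100.80 = 4.038 mol
n(B) = 1390 / 78.40 = 17.73 mol
n/ν for R = 4.038/1 = 4.038
n/ν for B = 17.73/3 = 5.910
Smallest n/ν is R → limiting reagent.
n(D) produced = (1/1) × 4.038 = 4.038 mol
Step 2:
n(D) available = 4.038 mol
n(G) = 1810 / 176.40 = 10.26 mol
n/ν for D = 4.038/1 = 4.038
n/ν for G = 10.26/3 = 3.420
Smallest n/ν is G → limiting reagent.
n(X) = (2/3) × 10.26 = 6.840 mol
mass = 6.840 × 432.60 = 2959 g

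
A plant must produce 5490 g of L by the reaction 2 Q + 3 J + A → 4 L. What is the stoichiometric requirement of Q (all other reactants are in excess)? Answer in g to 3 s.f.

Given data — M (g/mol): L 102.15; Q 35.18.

n(L) = 5490 / 102.15 = 53.74 mol
n(Q) = (2/4) × 53.74 = 26.87 mol
mass = 26.87 × 35.18 = 945.3 g

945 g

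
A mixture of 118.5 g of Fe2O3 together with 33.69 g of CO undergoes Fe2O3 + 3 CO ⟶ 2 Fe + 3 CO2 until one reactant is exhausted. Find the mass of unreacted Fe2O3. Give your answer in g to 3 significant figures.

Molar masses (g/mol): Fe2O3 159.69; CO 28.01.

54.5 g

n(Fe2O3) = 118.5 / 159.69 = 0.7421 mol
n(CO) = 33.69 / 28.01 = 1.203 mol
n/ν for Fe2O3 = 0.7421/1 = 0.7421
n/ν for CO = 1.203/3 = 0.4010
Smallest n/ν is CO → limiting reagent.
Fe2O3 consumed = (1/3) × 1.203 = 0.4010 mol
Fe2O3 remaining = 0.7421 − 0.4010 = 0.3411 mol
mass = 0.3411 × 159.69 = 54.47 g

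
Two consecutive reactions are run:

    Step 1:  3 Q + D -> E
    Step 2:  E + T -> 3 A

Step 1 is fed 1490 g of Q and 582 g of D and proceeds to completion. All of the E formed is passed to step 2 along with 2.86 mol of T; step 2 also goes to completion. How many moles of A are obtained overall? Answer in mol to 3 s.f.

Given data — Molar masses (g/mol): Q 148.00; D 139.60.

8.58 mol

Step 1:
n(Q) = 1490 / 148.00 = 10.07 mol
n(D) = 582.0 / 139.60 = 4.169 mol
n/ν for Q = 10.07/3 = 3.357
n/ν for D = 4.169/1 = 4.169
Smallest n/ν is Q → limiting reagent.
n(E) produced = (1/3) × 10.07 = 3.357 mol
Step 2:
n(E) available = 3.357 mol
n(T) = 2.860 mol
n/ν for E = 3.357/1 = 3.357
n/ν for T = 2.860/1 = 2.860
Smallest n/ν is T → limiting reagent.
n(A) = (3/1) × 2.860 = 8.580 mol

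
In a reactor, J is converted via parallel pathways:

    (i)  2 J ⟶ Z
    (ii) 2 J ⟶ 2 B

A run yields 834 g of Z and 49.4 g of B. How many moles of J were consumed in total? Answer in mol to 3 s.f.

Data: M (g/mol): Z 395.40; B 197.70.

n(Z) = 834 / 395.40 = 2.109 mol
n(B) = 49.4 / 197.70 = 0.2499 mol
n(J) via (i) = (2/1)×2.109 = 4.218 mol
n(J) via (ii) = (2/2)×0.2499 = 0.2499 mol
total n(J) = 4.218 + 0.2499 = 4.468 mol

4.47 mol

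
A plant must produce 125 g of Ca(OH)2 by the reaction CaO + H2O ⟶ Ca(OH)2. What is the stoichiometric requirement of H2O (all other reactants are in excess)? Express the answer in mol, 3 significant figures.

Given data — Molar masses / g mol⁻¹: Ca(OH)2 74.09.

n(Ca(OH)2) = 125 / 74.09 = 1.687 mol
n(H2O) = (1/1) × 1.687 = 1.687 mol

1.69 mol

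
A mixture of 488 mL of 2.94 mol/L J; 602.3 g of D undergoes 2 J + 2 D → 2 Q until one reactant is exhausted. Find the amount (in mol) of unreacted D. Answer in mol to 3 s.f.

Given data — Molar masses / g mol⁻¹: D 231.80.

1.16 mol

n(J) = 2.94 × 488.0/1000 = 1.435 mol
n(D) = 602.3 / 231.80 = 2.598 mol
n/ν for J = 1.435/2 = 0.7175
n/ν for D = 2.598/2 = 1.299
Smallest n/ν is J → limiting reagent.
D consumed = (2/2) × 1.435 = 1.435 mol
D remaining = 2.598 − 1.435 = 1.163 mol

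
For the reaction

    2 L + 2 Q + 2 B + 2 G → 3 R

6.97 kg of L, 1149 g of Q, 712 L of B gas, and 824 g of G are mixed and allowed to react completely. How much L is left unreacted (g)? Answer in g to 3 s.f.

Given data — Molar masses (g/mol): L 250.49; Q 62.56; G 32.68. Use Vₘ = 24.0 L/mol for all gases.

n(L) = 6.970×1000 / 250.49 = 27.83 mol
n(Q) = 1149 / 62.56 = 18.37 mol
n(B) = 712.0 / 24.0 = 29.67 mol
n(G) = 824.0 / 32.68 = 25.21 mol
n/ν → L: 13.92, Q: 9.185, B: 14.84, G: 12.61; Q is limiting.
L consumed = (2/2) × 18.37 = 18.37 mol
L remaining = 27.83 − 18.37 = 9.460 mol
mass = 9.460 × 250.49 = 2370 g

2370 g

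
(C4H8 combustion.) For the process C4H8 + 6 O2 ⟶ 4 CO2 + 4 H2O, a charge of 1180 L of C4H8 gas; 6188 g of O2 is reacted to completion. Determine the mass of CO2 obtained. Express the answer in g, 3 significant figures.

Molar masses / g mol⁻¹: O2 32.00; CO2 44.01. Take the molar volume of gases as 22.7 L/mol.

5670 g

n(C4H8) = 1180 / 22.7 = 51.98 mol
n(O2) = 6188 / 32.00 = 193.4 mol
n/ν for C4H8 = 51.98/1 = 51.98
n/ν for O2 = 193.4/6 = 32.23
Smallest n/ν is O2 → limiting reagent.
n(CO2) = (4/6) × 193.4 = 128.9 mol
mass = 128.9 × 44.01 = 5673 g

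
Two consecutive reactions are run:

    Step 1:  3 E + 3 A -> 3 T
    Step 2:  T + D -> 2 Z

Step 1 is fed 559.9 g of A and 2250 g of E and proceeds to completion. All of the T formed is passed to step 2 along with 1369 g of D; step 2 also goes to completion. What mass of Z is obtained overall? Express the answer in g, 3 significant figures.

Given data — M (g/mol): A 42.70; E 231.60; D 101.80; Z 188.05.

3650 g

Step 1:
n(A) = 559.9 / 42.70 = 13.11 mol
n(E) = 2250 / 231.60 = 9.715 mol
n/ν for A = 13.11/3 = 4.370
n/ν for E = 9.715/3 = 3.238
Smallest n/ν is E → limiting reagent.
n(T) produced = (3/3) × 9.715 = 9.715 mol
Step 2:
n(T) available = 9.715 mol
n(D) = 1369 / 101.80 = 13.45 mol
n/ν for T = 9.715/1 = 9.715
n/ν for D = 13.45/1 = 13.45
Smallest n/ν is T → limiting reagent.
n(Z) = (2/1) × 9.715 = 19.43 mol
mass = 19.43 × 188.05 = 3654 g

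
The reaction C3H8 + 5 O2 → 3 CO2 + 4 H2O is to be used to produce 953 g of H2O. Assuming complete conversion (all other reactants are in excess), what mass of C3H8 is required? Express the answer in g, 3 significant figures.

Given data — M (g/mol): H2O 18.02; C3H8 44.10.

n(H2O) = 953 / 18.02 = 52.89 mol
n(C3H8) = (1/4) × 52.89 = 13.22 mol
mass = 13.22 × 44.10 = 583.0 g

583 g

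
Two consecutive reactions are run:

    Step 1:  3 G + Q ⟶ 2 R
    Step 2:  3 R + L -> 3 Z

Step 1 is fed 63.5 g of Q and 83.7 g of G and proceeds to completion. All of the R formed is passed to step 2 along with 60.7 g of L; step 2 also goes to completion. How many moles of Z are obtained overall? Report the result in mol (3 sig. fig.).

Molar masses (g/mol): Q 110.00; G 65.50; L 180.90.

0.852 mol

Step 1:
n(Q) = 63.50 / 110.00 = 0.5773 mol
n(G) = 83.70 / 65.50 = 1.278 mol
n/ν for Q = 0.5773/1 = 0.5773
n/ν for G = 1.278/3 = 0.4260
Smallest n/ν is G → limiting reagent.
n(R) produced = (2/3) × 1.278 = 0.8520 mol
Step 2:
n(R) available = 0.8520 mol
n(L) = 60.70 / 180.90 = 0.3355 mol
n/ν for R = 0.8520/3 = 0.2840
n/ν for L = 0.3355/1 = 0.3355
Smallest n/ν is R → limiting reagent.
n(Z) = (3/3) × 0.8520 = 0.8520 mol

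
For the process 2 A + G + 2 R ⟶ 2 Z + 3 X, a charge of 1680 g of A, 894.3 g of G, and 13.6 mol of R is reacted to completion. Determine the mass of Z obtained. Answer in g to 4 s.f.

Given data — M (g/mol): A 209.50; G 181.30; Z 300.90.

n(A) = 1680 / 209.50 = 8.019 mol
n(G) = 894.3 / 181.30 = 4.933 mol
n(R) = 13.60 mol
n/ν for A = 8.019/2 = 4.010
n/ν for G = 4.933/1 = 4.933
n/ν for R = 13.60/2 = 6.800
Smallest n/ν is A → limiting reagent.
n(Z) = (2/2) × 8.019 = 8.019 mol
mass = 8.019 × 300.90 = 2413 g

2413 g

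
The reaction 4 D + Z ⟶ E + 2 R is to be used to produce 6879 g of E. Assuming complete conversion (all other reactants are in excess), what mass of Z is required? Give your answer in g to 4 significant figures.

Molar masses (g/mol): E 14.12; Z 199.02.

96960 g

n(E) = 6879 / 14.12 = 487.2 mol
n(Z) = (1/1) × 487.2 = 487.2 mol
mass = 487.2 × 199.02 = 96960 g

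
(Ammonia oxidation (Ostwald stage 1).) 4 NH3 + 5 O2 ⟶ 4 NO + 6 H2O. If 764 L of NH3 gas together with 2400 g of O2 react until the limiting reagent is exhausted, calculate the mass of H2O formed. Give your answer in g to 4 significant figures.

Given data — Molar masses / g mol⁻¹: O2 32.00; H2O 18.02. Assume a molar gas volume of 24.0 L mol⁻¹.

n(NH3) = 764.0 / 24.0 = 31.83 mol
n(O2) = 2400 / 32.00 = 75.00 mol
n/ν for NH3 = 31.83/4 = 7.958
n/ν for O2 = 75.00/5 = 15.00
Smallest n/ν is NH3 → limiting reagent.
n(H2O) = (6/4) × 31.83 = 47.75 mol
mass = 47.75 × 18.02 = 860.5 g

860.5 g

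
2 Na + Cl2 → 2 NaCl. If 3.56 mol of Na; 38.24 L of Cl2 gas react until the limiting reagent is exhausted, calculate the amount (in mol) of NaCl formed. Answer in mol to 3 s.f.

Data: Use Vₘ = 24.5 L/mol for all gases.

n(Na) = 3.560 mol
n(Cl2) = 38.24 / 24.5 = 1.561 mol
n/ν for Na = 3.560/2 = 1.780
n/ν for Cl2 = 1.561/1 = 1.561
Smallest n/ν is Cl2 → limiting reagent.
n(NaCl) = (2/1) × 1.561 = 3.122 mol

3.12 mol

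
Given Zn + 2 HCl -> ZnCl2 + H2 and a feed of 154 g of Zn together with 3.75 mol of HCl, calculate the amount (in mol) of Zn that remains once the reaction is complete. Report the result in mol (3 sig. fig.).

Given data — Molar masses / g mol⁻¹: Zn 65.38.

n(Zn) = 154.0 / 65.38 = 2.355 mol
n(HCl) = 3.750 mol
n/ν for Zn = 2.355/1 = 2.355
n/ν for HCl = 3.750/2 = 1.875
Smallest n/ν is HCl → limiting reagent.
Zn consumed = (1/2) × 3.750 = 1.875 mol
Zn remaining = 2.355 − 1.875 = 0.4800 mol

0.480 mol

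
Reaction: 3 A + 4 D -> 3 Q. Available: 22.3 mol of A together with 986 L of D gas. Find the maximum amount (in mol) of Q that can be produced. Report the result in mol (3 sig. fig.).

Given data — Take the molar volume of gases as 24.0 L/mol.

n(A) = 22.30 mol
n(D) = 986.0 / 24.0 = 41.08 mol
n/ν for A = 22.30/3 = 7.433
n/ν for D = 41.08/4 = 10.27
Smallest n/ν is A → limiting reagent.
n(Q) = (3/3) × 22.30 = 22.30 mol

22.3 mol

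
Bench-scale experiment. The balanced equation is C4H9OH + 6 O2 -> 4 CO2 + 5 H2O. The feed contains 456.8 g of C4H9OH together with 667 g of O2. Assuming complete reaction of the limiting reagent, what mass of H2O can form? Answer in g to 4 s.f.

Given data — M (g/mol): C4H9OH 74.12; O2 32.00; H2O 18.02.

n(C4H9OH) = 456.8 / 74.12 = 6.163 mol
n(O2) = 667.0 / 32.00 = 20.84 mol
n/ν for C4H9OH = 6.163/1 = 6.163
n/ν for O2 = 20.84/6 = 3.473
Smallest n/ν is O2 → limiting reagent.
n(H2O) = (5/6) × 20.84 = 17.37 mol
mass = 17.37 × 18.02 = 313.0 g

313.0 g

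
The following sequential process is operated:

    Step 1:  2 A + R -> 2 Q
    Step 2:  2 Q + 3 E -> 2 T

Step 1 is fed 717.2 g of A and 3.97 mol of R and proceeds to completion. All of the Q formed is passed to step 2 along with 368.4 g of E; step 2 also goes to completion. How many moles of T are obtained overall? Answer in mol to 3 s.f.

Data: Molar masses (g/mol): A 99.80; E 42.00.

Step 1:
n(A) = 717.2 / 99.80 = 7.186 mol
n(R) = 3.970 mol
n/ν for A = 7.186/2 = 3.593
n/ν for R = 3.970/1 = 3.970
Smallest n/ν is A → limiting reagent.
n(Q) produced = (2/2) × 7.186 = 7.186 mol
Step 2:
n(Q) available = 7.186 mol
n(E) = 368.4 / 42.00 = 8.771 mol
n/ν for Q = 7.186/2 = 3.593
n/ν for E = 8.771/3 = 2.924
Smallest n/ν is E → limiting reagent.
n(T) = (2/3) × 8.771 = 5.847 mol

5.85 mol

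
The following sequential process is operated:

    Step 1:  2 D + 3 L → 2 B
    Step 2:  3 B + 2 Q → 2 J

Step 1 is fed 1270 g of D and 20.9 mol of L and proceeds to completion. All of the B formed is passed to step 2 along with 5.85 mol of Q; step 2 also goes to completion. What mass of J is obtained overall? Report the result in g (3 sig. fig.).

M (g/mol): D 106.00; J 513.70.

Step 1:
n(D) = 1270 / 106.00 = 11.98 mol
n(L) = 20.90 mol
n/ν for D = 11.98/2 = 5.990
n/ν for L = 20.90/3 = 6.967
Smallest n/ν is D → limiting reagent.
n(B) produced = (2/2) × 11.98 = 11.98 mol
Step 2:
n(B) available = 11.98 mol
n(Q) = 5.850 mol
n/ν for B = 11.98/3 = 3.993
n/ν for Q = 5.850/2 = 2.925
Smallest n/ν is Q → limiting reagent.
n(J) = (2/2) × 5.850 = 5.850 mol
mass = 5.850 × 513.70 = 3005 g

3010 g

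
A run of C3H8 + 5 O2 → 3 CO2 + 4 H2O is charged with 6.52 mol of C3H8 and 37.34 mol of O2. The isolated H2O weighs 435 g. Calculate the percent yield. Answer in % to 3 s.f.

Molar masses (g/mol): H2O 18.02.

92.6 %

n(C3H8) = 6.520 mol
n(O2) = 37.34 mol
n/ν for C3H8 = 6.520/1 = 6.520
n/ν for O2 = 37.34/5 = 7.468
Smallest n/ν is C3H8 → limiting reagent.
theoretical n(H2O) = (4/1) × 6.520 = 26.08 mol → 470.0 g
% yield = 435 / 470.0 × 100 = 92.55 %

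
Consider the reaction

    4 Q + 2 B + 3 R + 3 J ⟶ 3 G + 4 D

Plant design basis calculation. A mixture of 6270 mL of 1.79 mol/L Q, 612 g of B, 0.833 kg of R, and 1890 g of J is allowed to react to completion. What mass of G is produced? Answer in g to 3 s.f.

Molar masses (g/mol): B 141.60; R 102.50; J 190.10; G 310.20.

2010 g

n(Q) = 1.79 × 6270/1000 = 11.22 mol
n(B) = 612.0 / 141.60 = 4.322 mol
n(R) = 0.8330×1000 / 102.50 = 8.127 mol
n(J) = 1890 / 190.10 = 9.942 mol
n/ν for Q = 11.22/4 = 2.805
n/ν for B = 4.322/2 = 2.161
n/ν for R = 8.127/3 = 2.709
n/ν for J = 9.942/3 = 3.314
Smallest n/ν is B → limiting reagent.
n(G) = (3/2) × 4.322 = 6.483 mol
mass = 6.483 × 310.20 = 2011 g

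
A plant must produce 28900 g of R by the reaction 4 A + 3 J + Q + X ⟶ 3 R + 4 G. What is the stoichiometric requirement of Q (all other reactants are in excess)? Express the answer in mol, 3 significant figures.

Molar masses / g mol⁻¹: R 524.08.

n(R) = 28900 / 524.08 = 55.14 mol
n(Q) = (1/3) × 55.14 = 18.38 mol

18.4 mol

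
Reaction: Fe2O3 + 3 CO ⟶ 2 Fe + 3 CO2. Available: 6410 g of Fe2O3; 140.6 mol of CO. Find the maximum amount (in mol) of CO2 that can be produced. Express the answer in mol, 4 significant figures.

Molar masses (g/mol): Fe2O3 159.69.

n(Fe2O3) = 6410 / 159.69 = 40.14 mol
n(CO) = 140.6 mol
n/ν → Fe2O3: 40.14, CO: 46.87; Fe2O3 is limiting.
n(CO2) = (3/1) × 40.14 = 120.4 mol

120.4 mol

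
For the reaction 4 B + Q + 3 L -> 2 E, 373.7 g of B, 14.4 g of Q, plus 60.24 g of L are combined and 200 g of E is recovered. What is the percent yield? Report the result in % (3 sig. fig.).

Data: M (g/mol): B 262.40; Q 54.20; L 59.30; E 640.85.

n(B) = 373.7 / 262.40 = 1.424 mol
n(Q) = 14.40 / 54.20 = 0.2657 mol
n(L) = 60.24 / 59.30 = 1.016 mol
n/ν for B = 1.424/4 = 0.3560
n/ν for Q = 0.2657/1 = 0.2657
n/ν for L = 1.016/3 = 0.3387
Smallest n/ν is Q → limiting reagent.
theoretical n(E) = (2/1) × 0.2657 = 0.5314 mol → 340.5 g
% yield = 200 / 340.5 × 100 = 58.74 %

58.7 %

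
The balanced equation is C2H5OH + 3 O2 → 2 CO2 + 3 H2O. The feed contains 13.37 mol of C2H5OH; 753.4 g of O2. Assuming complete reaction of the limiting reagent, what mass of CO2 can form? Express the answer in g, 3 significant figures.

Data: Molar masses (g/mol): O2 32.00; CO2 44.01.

n(C2H5OH) = 13.37 mol
n(O2) = 753.4 / 32.00 = 23.54 mol
n/ν for C2H5OH = 13.37/1 = 13.37
n/ν for O2 = 23.54/3 = 7.847
Smallest n/ν is O2 → limiting reagent.
n(CO2) = (2/3) × 23.54 = 15.69 mol
mass = 15.69 × 44.01 = 690.5 g

691 g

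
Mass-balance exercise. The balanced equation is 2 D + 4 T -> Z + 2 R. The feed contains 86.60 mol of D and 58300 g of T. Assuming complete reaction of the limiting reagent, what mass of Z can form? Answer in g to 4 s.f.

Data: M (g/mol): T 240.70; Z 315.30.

13650 g

n(D) = 86.60 mol
n(T) = 58300 / 240.70 = 242.2 mol
n/ν for D = 86.60/2 = 43.30
n/ν for T = 242.2/4 = 60.55
Smallest n/ν is D → limiting reagent.
n(Z) = (1/2) × 86.60 = 43.30 mol
mass = 43.30 × 315.30 = 13650 g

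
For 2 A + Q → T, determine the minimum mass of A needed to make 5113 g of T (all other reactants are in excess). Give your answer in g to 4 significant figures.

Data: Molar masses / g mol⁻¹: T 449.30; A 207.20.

4716 g

n(T) = 5113 / 449.30 = 11.38 mol
n(A) = (2/1) × 11.38 = 22.76 mol
mass = 22.76 × 207.20 = 4716 g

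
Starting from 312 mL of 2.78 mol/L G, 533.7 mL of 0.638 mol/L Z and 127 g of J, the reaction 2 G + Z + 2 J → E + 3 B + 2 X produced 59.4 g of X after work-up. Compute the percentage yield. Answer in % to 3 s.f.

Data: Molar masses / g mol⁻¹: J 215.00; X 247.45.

40.6 %

n(G) = 2.78 × 312.0/1000 = 0.8674 mol
n(Z) = 0.638 × 533.7/1000 = 0.3405 mol
n(J) = 127.0 / 215.00 = 0.5907 mol
n/ν → G: 0.4337, Z: 0.3405, J: 0.2954; J is limiting.
theoretical n(X) = (2/2) × 0.5907 = 0.5907 mol → 146.2 g
% yield = 59.4 / 146.2 × 100 = 40.63 %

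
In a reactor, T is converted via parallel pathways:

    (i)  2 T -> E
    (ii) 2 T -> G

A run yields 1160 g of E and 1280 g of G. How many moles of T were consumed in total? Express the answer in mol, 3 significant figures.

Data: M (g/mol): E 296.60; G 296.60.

16.5 mol

n(E) = 1160 / 296.60 = 3.911 mol
n(G) = 1280 / 296.60 = 4.316 mol
n(T) via (i) = (2/1)×3.911 = 7.822 mol
n(T) via (ii) = (2/1)×4.316 = 8.632 mol
total n(T) = 7.822 + 8.632 = 16.45 mol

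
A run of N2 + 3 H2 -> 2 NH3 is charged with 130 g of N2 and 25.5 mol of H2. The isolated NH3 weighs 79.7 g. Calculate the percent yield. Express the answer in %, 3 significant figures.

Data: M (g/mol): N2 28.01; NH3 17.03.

50.4 %

n(N2) = 130.0 / 28.01 = 4.641 mol
n(H2) = 25.50 mol
n/ν for N2 = 4.641/1 = 4.641
n/ν for H2 = 25.50/3 = 8.500
Smallest n/ν is N2 → limiting reagent.
theoretical n(NH3) = (2/1) × 4.641 = 9.282 mol → 158.1 g
% yield = 79.7 / 158.1 × 100 = 50.41 %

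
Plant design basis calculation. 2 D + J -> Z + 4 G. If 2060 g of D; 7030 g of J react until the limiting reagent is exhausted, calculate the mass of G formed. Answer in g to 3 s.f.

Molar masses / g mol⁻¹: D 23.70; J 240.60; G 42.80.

5000 g

n(D) = 2060 / 23.70 = 86.92 mol
n(J) = 7030 / 240.60 = 29.22 mol
n/ν → D: 43.46, J: 29.22; J is limiting.
n(G) = (4/1) × 29.22 = 116.9 mol
mass = 116.9 × 42.80 = 5003 g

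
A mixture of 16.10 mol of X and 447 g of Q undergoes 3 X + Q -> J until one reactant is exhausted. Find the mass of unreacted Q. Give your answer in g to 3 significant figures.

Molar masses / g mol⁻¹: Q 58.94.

131 g

n(X) = 16.10 mol
n(Q) = 447.0 / 58.94 = 7.584 mol
n/ν → X: 5.367, Q: 7.584; X is limiting.
Q consumed = (1/3) × 16.10 = 5.367 mol
Q remaining = 7.584 − 5.367 = 2.217 mol
mass = 2.217 × 58.94 = 130.7 g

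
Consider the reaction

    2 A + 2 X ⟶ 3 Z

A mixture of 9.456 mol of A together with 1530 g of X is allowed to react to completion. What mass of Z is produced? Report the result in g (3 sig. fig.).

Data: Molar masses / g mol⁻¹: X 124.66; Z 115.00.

n(A) = 9.456 mol
n(X) = 1530 / 124.66 = 12.27 mol
n/ν for A = 9.456/2 = 4.728
n/ν for X = 12.27/2 = 6.135
Smallest n/ν is A → limiting reagent.
n(Z) = (3/2) × 9.456 = 14.18 mol
mass = 14.18 × 115.00 = 1631 g

1630 g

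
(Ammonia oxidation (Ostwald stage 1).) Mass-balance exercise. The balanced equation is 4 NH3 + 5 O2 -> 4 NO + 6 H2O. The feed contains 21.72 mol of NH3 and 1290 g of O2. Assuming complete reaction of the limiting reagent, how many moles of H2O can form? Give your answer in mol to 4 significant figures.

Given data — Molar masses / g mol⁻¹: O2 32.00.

32.58 mol

n(NH3) = 21.72 mol
n(O2) = 1290 / 32.00 = 40.31 mol
n/ν for NH3 = 21.72/4 = 5.430
n/ν for O2 = 40.31/5 = 8.062
Smallest n/ν is NH3 → limiting reagent.
n(H2O) = (6/4) × 21.72 = 32.58 mol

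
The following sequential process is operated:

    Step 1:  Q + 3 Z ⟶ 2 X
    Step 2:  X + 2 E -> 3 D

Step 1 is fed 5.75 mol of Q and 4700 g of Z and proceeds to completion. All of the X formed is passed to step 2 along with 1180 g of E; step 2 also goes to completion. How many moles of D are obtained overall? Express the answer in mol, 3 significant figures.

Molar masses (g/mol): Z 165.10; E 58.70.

Step 1:
n(Q) = 5.750 mol
n(Z) = 4700 / 165.10 = 28.47 mol
n/ν for Q = 5.750/1 = 5.750
n/ν for Z = 28.47/3 = 9.490
Smallest n/ν is Q → limiting reagent.
n(X) produced = (2/1) × 5.750 = 11.50 mol
Step 2:
n(X) available = 11.50 mol
n(E) = 1180 / 58.70 = 20.10 mol
n/ν for X = 11.50/1 = 11.50
n/ν for E = 20.10/2 = 10.05
Smallest n/ν is E → limiting reagent.
n(D) = (3/2) × 20.10 = 30.15 mol

30.2 mol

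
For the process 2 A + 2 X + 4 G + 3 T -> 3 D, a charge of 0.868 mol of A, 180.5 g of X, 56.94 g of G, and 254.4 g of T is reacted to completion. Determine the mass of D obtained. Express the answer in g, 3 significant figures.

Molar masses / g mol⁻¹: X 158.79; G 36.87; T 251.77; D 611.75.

618 g

n(A) = 0.8680 mol
n(X) = 180.5 / 158.79 = 1.137 mol
n(G) = 56.94 / 36.87 = 1.544 mol
n(T) = 254.4 / 251.77 = 1.010 mol
n/ν for A = 0.8680/2 = 0.4340
n/ν for X = 1.137/2 = 0.5685
n/ν for G = 1.544/4 = 0.3860
n/ν for T = 1.010/3 = 0.3367
Smallest n/ν is T → limiting reagent.
n(D) = (3/3) × 1.010 = 1.010 mol
mass = 1.010 × 611.75 = 617.9 g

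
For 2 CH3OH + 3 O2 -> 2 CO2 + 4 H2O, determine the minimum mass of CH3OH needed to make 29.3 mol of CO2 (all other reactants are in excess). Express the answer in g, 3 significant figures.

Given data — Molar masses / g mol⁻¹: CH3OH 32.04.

939 g

n(CO2) = 29.30 mol
n(CH3OH) = (2/2) × 29.30 = 29.30 mol
mass = 29.30 × 32.04 = 938.8 g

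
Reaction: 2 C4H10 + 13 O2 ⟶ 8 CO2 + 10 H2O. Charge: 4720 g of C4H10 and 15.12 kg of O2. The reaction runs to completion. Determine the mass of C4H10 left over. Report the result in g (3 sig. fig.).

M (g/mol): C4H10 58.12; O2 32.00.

n(C4H10) = 4720 / 58.12 = 81.21 mol
n(O2) = 15.12×1000 / 32.00 = 472.5 mol
n/ν for C4H10 = 81.21/2 = 40.61
n/ν for O2 = 472.5/13 = 36.35
Smallest n/ν is O2 → limiting reagent.
C4H10 consumed = (2/13) × 472.5 = 72.69 mol
C4H10 remaining = 81.21 − 72.69 = 8.520 mol
mass = 8.520 × 58.12 = 495.2 g

495 g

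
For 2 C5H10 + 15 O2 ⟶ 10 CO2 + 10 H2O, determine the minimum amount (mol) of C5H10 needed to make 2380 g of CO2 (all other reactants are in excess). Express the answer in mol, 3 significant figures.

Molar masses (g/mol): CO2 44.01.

10.8 mol

n(CO2) = 2380 / 44.01 = 54.08 mol
n(C5H10) = (2/10) × 54.08 = 10.82 mol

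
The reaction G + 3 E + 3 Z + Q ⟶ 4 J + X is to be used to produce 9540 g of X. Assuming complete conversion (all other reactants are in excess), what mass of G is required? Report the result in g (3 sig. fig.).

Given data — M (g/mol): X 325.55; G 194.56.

n(X) = 9540 / 325.55 = 29.30 mol
n(G) = (1/1) × 29.30 = 29.30 mol
mass = 29.30 × 194.56 = 5701 g

5700 g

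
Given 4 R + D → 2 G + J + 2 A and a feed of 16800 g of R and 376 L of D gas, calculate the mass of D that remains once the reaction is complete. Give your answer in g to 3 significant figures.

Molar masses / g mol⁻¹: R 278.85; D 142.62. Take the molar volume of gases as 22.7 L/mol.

n(R) = 16800 / 278.85 = 60.25 mol
n(D) = 376.0 / 22.7 = 16.56 mol
n/ν for R = 60.25/4 = 15.06
n/ν for D = 16.56/1 = 16.56
Smallest n/ν is R → limiting reagent.
D consumed = (1/4) × 60.25 = 15.06 mol
D remaining = 16.56 − 15.06 = 1.500 mol
mass = 1.500 × 142.62 = 213.9 g

214 g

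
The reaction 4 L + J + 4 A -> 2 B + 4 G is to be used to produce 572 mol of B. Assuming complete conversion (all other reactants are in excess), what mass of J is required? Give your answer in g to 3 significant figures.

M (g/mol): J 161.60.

46200 g

n(B) = 572.0 mol
n(J) = (1/2) × 572.0 = 286.0 mol
mass = 286.0 × 161.60 = 46220 g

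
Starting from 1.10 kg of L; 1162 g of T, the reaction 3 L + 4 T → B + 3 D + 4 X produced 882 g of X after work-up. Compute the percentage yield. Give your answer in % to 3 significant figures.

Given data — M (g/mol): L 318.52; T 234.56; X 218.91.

n(L) = 1.100×1000 / 318.52 = 3.453 mol
n(T) = 1162 / 234.56 = 4.954 mol
n/ν → L: 1.151, T: 1.239; L is limiting.
theoretical n(X) = (4/3) × 3.453 = 4.604 mol → 1008 g
% yield = 882 / 1008 × 100 = 87.50 %

87.5 %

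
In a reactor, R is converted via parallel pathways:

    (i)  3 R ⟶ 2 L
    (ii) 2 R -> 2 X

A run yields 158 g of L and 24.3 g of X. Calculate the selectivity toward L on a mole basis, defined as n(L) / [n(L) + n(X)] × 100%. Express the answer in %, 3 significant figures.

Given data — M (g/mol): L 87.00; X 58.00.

n(L) = 158 / 87.00 = 1.816 mol
n(X) = 24.3 / 58.00 = 0.4190 mol
selectivity = 1.816/(1.816+0.4190) × 100 = 81.25 %

81.3 %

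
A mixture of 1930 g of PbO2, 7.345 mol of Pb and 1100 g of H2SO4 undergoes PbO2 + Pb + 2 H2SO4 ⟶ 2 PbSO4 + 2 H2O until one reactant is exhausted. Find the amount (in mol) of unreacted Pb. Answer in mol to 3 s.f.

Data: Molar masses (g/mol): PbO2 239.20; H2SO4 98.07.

n(PbO2) = 1930 / 239.20 = 8.069 mol
n(Pb) = 7.345 mol
n(H2SO4) = 1100 / 98.07 = 11.22 mol
n/ν for PbO2 = 8.069/1 = 8.069
n/ν for Pb = 7.345/1 = 7.345
n/ν for H2SO4 = 11.22/2 = 5.610
Smallest n/ν is H2SO4 → limiting reagent.
Pb consumed = (1/2) × 11.22 = 5.610 mol
Pb remaining = 7.345 − 5.610 = 1.735 mol

1.74 mol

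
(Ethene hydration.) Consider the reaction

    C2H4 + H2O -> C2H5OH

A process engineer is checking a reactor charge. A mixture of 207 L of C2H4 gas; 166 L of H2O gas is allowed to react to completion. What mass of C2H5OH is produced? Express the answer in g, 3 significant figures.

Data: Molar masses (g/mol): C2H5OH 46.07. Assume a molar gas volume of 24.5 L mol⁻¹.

312 g

n(C2H4) = 207.0 / 24.5 = 8.449 mol
n(H2O) = 166.0 / 24.5 = 6.776 mol
n/ν for C2H4 = 8.449/1 = 8.449
n/ν for H2O = 6.776/1 = 6.776
Smallest n/ν is H2O → limiting reagent.
n(C2H5OH) = (1/1) × 6.776 = 6.776 mol
mass = 6.776 × 46.07 = 312.2 g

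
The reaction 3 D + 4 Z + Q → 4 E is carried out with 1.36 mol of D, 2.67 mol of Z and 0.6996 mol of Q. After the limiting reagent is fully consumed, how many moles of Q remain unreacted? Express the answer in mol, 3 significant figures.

0.246 mol

n(D) = 1.360 mol
n(Z) = 2.670 mol
n(Q) = 0.6996 mol
n/ν for D = 1.360/3 = 0.4533
n/ν for Z = 2.670/4 = 0.6675
n/ν for Q = 0.6996/1 = 0.6996
Smallest n/ν is D → limiting reagent.
Q consumed = (1/3) × 1.360 = 0.4533 mol
Q remaining = 0.6996 − 0.4533 = 0.2463 mol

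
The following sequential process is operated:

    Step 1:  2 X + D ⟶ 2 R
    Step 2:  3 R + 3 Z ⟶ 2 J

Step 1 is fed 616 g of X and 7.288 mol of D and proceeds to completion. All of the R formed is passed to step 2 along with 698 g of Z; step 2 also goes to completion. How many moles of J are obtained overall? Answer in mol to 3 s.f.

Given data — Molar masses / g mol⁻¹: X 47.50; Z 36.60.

Step 1:
n(X) = 616.0 / 47.50 = 12.97 mol
n(D) = 7.288 mol
n/ν for X = 12.97/2 = 6.485
n/ν for D = 7.288/1 = 7.288
Smallest n/ν is X → limiting reagent.
n(R) produced = (2/2) × 12.97 = 12.97 mol
Step 2:
n(R) available = 12.97 mol
n(Z) = 698.0 / 36.60 = 19.07 mol
n/ν for R = 12.97/3 = 4.323
n/ν for Z = 19.07/3 = 6.357
Smallest n/ν is R → limiting reagent.
n(J) = (2/3) × 12.97 = 8.647 mol

8.65 mol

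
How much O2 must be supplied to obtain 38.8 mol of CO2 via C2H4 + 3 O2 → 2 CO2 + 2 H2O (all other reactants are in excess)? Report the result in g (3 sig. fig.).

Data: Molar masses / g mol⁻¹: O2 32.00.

n(CO2) = 38.80 mol
n(O2) = (3/2) × 38.80 = 58.20 mol
mass = 58.20 × 32.00 = 1862 g

1860 g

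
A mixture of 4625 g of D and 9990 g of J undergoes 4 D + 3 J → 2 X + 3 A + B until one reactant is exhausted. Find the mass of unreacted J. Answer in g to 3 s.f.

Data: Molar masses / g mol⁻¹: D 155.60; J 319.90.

2860 g

n(D) = 4625 / 155.60 = 29.72 mol
n(J) = 9990 / 319.90 = 31.23 mol
n/ν for D = 29.72/4 = 7.430
n/ν for J = 31.23/3 = 10.41
Smallest n/ν is D → limiting reagent.
J consumed = (3/4) × 29.72 = 22.29 mol
J remaining = 31.23 − 22.29 = 8.940 mol
mass = 8.940 × 319.90 = 2860 g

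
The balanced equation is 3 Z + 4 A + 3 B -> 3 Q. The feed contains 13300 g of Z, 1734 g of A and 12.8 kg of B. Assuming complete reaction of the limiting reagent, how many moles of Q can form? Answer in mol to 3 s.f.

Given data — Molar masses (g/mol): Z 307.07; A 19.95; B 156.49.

43.3 mol

n(Z) = 13300 / 307.07 = 43.31 mol
n(A) = 1734 / 19.95 = 86.92 mol
n(B) = 12.80×1000 / 156.49 = 81.79 mol
n/ν for Z = 43.31/3 = 14.44
n/ν for A = 86.92/4 = 21.73
n/ν for B = 81.79/3 = 27.26
Smallest n/ν is Z → limiting reagent.
n(Q) = (3/3) × 43.31 = 43.31 mol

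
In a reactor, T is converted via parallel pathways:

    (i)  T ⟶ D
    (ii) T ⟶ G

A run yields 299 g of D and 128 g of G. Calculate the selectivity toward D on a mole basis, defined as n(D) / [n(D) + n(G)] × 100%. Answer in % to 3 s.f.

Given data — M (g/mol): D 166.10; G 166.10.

70.0 %

n(D) = 299 / 166.10 = 1.800 mol
n(G) = 128 / 166.10 = 0.7706 mol
selectivity = 1.800/(1.800+0.7706) × 100 = 70.02 %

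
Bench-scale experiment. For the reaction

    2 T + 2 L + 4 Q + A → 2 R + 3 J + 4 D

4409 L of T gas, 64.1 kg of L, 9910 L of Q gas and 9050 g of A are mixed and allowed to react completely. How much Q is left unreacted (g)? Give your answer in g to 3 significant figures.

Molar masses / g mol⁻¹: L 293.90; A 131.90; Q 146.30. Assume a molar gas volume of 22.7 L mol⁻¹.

23700 g

n(T) = 4409 / 22.7 = 194.2 mol
n(L) = 64.10×1000 / 293.90 = 218.1 mol
n(Q) = 9910 / 22.7 = 436.6 mol
n(A) = 9050 / 131.90 = 68.61 mol
n/ν for T = 194.2/2 = 97.10
n/ν for L = 218.1/2 = 109.1
n/ν for Q = 436.6/4 = 109.2
n/ν for A = 68.61/1 = 68.61
Smallest n/ν is A → limiting reagent.
Q consumed = (4/1) × 68.61 = 274.4 mol
Q remaining = 436.6 − 274.4 = 162.2 mol
mass = 162.2 × 146.30 = 23730 g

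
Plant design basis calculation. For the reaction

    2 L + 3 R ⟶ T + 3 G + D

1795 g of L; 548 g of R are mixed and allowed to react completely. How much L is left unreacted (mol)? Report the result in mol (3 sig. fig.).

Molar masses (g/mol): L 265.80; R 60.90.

0.754 mol

n(L) = 1795 / 265.80 = 6.753 mol
n(R) = 548.0 / 60.90 = 8.998 mol
n/ν for L = 6.753/2 = 3.377
n/ν for R = 8.998/3 = 2.999
Smallest n/ν is R → limiting reagent.
L consumed = (2/3) × 8.998 = 5.999 mol
L remaining = 6.753 − 5.999 = 0.7540 mol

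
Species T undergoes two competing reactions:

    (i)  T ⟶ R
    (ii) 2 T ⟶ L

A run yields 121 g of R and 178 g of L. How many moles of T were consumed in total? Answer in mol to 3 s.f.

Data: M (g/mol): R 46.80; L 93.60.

n(R) = 121 / 46.80 = 2.585 mol
n(L) = 178 / 93.60 = 1.902 mol
n(T) via (i) = (1/1)×2.585 = 2.585 mol
n(T) via (ii) = (2/1)×1.902 = 3.804 mol
total n(T) = 2.585 + 3.804 = 6.389 mol

6.39 mol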